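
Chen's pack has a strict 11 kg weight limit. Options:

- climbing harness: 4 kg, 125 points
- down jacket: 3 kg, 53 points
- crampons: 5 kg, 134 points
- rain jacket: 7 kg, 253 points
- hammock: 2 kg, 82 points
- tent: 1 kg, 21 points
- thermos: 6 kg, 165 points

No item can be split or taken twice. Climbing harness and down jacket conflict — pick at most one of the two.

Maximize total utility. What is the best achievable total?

Density check — hammock 41.00, rain jacket 36.14, climbing harness 31.25, thermos 27.50 are the best per kg.
Taking the top-ratio items first gives rain jacket + hammock + tent for 356 (10 kg).
The 3 kg tied up in hammock and tent is better spent on climbing harness — total rises to 378 (11 kg).
Every other selection either busts 11 kg or breaks a pairing rule or fails to beat 378.

378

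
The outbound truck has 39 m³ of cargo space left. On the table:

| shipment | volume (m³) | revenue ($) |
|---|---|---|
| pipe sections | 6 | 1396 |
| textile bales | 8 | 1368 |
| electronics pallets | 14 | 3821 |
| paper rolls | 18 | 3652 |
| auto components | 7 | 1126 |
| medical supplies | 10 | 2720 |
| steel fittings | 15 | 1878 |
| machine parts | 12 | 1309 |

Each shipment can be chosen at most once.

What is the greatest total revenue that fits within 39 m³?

9305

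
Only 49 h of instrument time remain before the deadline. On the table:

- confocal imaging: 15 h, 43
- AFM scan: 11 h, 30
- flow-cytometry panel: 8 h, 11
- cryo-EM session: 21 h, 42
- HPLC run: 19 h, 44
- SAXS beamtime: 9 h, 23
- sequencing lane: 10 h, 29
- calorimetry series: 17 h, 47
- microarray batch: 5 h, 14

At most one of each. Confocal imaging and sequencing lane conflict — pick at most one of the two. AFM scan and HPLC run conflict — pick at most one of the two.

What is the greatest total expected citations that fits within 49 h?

Taking confocal imaging + AFM scan + calorimetry series + microarray batch: 48 h used, 134 in expected citations.

134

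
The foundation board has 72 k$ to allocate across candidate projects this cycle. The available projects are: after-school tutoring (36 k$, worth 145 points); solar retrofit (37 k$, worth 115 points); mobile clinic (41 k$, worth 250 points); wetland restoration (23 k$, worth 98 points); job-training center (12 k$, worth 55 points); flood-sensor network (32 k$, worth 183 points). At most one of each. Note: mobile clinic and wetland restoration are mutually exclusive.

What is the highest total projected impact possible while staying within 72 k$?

336

Taking the top-ratio projects first gives mobile clinic + job-training center for 305 (53 k$).
The 41 k$ tied up in mobile clinic is better spent on wetland restoration + flood-sensor network — total rises to 336 (67 k$).
Runner-up after-school tutoring + flood-sensor network tops out at 328.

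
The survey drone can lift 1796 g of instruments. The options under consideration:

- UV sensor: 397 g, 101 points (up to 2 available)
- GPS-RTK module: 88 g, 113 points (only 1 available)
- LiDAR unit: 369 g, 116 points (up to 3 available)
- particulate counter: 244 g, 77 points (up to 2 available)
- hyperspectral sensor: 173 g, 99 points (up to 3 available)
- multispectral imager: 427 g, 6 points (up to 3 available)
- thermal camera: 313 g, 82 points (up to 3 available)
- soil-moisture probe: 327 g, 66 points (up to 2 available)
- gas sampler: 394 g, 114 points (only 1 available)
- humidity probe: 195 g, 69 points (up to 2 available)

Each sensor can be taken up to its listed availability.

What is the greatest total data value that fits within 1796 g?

788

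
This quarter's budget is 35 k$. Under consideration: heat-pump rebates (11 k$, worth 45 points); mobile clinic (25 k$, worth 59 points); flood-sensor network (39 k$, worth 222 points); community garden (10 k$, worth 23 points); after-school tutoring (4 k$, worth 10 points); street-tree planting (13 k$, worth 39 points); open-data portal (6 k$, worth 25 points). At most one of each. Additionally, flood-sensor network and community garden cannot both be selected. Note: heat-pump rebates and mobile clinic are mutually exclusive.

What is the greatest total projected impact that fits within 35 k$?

119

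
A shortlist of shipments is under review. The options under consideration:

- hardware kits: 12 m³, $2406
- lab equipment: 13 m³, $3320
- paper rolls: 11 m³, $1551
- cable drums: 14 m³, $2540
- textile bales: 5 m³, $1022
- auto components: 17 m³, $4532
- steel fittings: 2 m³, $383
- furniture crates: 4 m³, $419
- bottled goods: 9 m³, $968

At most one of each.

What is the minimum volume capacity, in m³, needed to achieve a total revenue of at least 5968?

26

Look for the lowest-volume combination reaching 5968.
textile bales + auto components + furniture crates reaches 5973 using 26 m³.
No combination under 26 m³ hits 5968.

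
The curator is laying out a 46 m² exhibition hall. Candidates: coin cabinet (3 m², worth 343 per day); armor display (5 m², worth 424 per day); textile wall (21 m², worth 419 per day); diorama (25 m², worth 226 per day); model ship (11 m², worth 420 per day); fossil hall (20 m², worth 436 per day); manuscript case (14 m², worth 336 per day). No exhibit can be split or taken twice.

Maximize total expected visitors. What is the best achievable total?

A density-first pass picks coin cabinet + armor display + model ship + manuscript case — 1523 at 33 m².
The 14 m² tied up in manuscript case is better spent on fossil hall — total rises to 1623 (39 m²).

1623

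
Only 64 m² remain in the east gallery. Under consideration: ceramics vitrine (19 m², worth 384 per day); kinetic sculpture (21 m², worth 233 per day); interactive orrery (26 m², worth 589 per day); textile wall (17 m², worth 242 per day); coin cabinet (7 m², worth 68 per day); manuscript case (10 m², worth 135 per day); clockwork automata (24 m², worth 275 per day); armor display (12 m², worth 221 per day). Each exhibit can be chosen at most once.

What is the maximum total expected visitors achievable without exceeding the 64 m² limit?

1262

Density check — interactive orrery 22.65, ceramics vitrine 20.21, armor display 18.42 are the best per m².
The ratio ordering already packs tightly: ceramics vitrine + interactive orrery + coin cabinet + armor display, 64 m², 1262.
Next best is ceramics vitrine + interactive orrery + textile wall at 1215 (62 m²) — short by 47.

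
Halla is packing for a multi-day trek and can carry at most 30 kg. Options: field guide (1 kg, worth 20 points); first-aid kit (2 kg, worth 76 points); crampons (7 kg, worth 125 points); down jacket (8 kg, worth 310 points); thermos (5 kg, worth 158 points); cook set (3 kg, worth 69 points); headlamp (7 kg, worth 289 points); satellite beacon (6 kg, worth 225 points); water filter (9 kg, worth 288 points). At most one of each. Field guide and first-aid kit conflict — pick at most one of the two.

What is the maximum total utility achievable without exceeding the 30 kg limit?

By utility per kg: headlamp 41.29, down jacket 38.75, first-aid kit 38.00, satellite beacon 37.50 lead.
Best packing: down jacket + headlamp + satellite beacon + water filter — 30 kg, 1112 total.
Next best is field guide + down jacket + thermos + cook set + headlamp + satellite beacon at 1071 (30 kg) — short by 41.

1112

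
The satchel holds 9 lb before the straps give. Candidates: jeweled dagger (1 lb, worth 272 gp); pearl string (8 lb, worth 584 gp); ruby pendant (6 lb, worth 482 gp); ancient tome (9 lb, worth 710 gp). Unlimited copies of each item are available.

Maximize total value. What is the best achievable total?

2448

Best packing: 9×jeweled dagger — 9 lb, 2448 total.
Nothing else within 9 lb beats 2448.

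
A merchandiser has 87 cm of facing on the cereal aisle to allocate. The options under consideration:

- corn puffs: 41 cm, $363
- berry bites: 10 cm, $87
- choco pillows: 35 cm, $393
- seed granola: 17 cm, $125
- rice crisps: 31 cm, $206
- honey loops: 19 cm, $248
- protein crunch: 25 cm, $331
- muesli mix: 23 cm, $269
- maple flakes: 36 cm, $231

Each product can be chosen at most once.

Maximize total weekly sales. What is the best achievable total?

Greedy by ratio would take berry bites + honey loops + protein crunch + muesli mix: 77 cm used, total 935.
The 25 cm tied up in protein crunch is better spent on choco pillows — total rises to 997 (87 cm).
Nothing else within 87 cm beats 997.

997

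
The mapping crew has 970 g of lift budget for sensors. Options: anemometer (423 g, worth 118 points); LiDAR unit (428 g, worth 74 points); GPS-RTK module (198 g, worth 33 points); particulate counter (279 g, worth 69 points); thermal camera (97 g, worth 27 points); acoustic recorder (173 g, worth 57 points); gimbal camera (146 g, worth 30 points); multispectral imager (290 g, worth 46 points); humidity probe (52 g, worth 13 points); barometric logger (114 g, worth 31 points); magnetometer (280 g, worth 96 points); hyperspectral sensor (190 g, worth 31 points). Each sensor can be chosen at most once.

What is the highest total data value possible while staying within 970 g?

Filling by ratio: anemometer + acoustic recorder + humidity probe + magnetometer for 284, with 42 g left unused.
Dropping acoustic recorder frees 173 g; slotting in thermal camera + barometric logger (211 g) lifts the total to 285 at 966 g.

285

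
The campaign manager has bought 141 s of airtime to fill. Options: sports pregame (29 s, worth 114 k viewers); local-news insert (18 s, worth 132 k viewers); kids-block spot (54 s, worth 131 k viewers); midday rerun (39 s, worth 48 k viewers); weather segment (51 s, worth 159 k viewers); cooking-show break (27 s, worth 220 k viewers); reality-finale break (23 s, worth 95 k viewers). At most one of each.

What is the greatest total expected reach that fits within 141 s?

The ratio heuristic lands on sports pregame + local-news insert + midday rerun + cooking-show break + reality-finale break (609) but leaves 5 s idle.
Dropping midday rerun and reality-finale break frees 62 s; slotting in weather segment (51 s) lifts the total to 625 at 125 s.
Nothing else within 141 s beats 625.

625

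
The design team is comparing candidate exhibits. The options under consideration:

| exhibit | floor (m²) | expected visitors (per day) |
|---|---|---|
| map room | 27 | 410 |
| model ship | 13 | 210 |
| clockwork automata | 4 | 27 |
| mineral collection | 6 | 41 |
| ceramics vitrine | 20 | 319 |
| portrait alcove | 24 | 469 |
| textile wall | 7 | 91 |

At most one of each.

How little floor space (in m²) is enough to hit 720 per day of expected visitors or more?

43

Look for the lowest-floor combination reaching 720.
model ship + mineral collection + portrait alcove reaches 720 using 43 m².
Any bundle with less than 43 m² falls short of 720.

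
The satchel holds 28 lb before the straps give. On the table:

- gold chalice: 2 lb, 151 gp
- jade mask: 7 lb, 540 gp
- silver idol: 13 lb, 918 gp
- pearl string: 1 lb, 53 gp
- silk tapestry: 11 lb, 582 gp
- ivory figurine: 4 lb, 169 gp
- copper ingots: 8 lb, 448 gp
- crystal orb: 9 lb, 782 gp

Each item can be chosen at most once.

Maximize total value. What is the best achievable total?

2020

Greedy by ratio would take gold chalice + jade mask + pearl string + copper ingots + crystal orb: 27 lb used, total 1974.
But gold chalice + silver idol + ivory figurine + crystal orb fits in 28 lb and reaches 2020.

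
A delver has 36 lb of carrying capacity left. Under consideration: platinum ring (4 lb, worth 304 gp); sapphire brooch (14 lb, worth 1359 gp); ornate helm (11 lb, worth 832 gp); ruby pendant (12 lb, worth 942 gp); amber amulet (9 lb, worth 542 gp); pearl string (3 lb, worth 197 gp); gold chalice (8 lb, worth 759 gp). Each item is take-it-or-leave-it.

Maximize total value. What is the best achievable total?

Filling by ratio: sapphire brooch + ruby pendant + gold chalice for 3060, with 2 lb left unused.
Dropping ruby pendant frees 12 lb; slotting in ornate helm + pearl string (14 lb) lifts the total to 3147 at 36 lb.
No other feasible combination exceeds 3147.

3147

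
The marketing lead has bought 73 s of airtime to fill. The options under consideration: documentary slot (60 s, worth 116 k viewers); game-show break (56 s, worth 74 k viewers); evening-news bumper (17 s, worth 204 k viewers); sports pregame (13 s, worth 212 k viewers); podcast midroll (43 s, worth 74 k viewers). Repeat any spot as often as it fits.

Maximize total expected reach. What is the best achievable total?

The ratio ordering already packs tightly: 5×sports pregame, 65 s, 1060.

1060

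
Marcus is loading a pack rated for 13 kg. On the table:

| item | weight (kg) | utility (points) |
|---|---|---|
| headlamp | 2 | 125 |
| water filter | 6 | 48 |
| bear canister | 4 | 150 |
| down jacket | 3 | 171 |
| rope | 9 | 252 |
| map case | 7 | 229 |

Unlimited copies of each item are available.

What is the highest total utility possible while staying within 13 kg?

796

Density check — headlamp 62.50, down jacket 57.00, bear canister 37.50, map case 32.71 are the best per kg.
The ratio heuristic lands on 6×headlamp (750) but leaves 1 kg idle.
The 2 kg tied up in headlamp is better spent on down jacket — total rises to 796 (13 kg).
Nothing else within 13 kg beats 796.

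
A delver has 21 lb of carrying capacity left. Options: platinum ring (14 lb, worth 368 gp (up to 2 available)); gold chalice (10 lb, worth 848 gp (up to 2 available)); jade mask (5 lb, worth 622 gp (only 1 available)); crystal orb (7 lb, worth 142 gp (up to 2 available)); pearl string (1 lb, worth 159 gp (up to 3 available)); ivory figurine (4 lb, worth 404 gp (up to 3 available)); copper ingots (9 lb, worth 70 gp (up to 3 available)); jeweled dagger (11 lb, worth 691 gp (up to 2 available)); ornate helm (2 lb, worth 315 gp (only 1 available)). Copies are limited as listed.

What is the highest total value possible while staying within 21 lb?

2467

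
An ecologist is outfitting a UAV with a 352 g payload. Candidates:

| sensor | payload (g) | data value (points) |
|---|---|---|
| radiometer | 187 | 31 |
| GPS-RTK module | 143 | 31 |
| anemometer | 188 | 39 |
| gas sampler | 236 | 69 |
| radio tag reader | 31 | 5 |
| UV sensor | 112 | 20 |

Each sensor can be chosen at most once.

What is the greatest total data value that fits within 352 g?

Best packing: gas sampler + UV sensor — 348 g, 89 total.
Nothing else within 352 g beats 89.

89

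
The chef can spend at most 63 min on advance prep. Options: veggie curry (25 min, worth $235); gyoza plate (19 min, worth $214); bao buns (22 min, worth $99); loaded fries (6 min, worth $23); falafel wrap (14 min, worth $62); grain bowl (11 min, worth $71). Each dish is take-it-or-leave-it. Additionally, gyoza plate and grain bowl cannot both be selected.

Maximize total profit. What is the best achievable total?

By profit per min: gyoza plate 11.26, veggie curry 9.40, grain bowl 6.45, bao buns 4.50 lead.
Best packing: veggie curry + gyoza plate + falafel wrap — 58 min, 511 total.
Next best is veggie curry + gyoza plate + loaded fries at 472 (50 min) — short by 39.

511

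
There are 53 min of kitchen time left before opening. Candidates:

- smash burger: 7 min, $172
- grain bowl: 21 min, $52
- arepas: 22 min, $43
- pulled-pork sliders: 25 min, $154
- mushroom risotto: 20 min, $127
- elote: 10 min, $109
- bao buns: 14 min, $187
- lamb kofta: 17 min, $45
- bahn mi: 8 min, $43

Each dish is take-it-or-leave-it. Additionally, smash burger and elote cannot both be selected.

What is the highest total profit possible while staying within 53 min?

Ranking by ratio (profit/min): smash burger 24.57, bao buns 13.36, elote 10.90, mushroom risotto 6.35.
Taking smash burger + mushroom risotto + bao buns + bahn mi: 49 min used, 529 in profit.
An exhaustive check of the 512 subsets confirms 529.

529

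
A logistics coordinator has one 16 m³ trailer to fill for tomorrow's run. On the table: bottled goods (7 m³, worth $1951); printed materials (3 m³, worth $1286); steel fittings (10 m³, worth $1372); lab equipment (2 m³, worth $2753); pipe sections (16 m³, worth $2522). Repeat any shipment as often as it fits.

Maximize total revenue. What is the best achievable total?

Ranking by ratio (revenue/m³): lab equipment 1376.50, printed materials 428.67, bottled goods 278.71, pipe sections 157.62.
Best packing: 8×lab equipment — 16 m³, 22024 total.

22024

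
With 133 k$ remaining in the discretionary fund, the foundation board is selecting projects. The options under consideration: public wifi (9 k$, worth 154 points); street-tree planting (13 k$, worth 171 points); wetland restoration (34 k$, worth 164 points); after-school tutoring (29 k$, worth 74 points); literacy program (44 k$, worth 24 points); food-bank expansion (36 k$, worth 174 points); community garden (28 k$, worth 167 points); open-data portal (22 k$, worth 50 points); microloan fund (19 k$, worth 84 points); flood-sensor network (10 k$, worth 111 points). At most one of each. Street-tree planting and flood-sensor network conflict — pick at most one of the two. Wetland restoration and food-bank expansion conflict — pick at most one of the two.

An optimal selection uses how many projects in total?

Best achievable projected impact is 814.
public wifi + street-tree planting + wetland restoration + after-school tutoring + community garden + microloan fund hits 814 at 132 k$.
Any selection reaching 814 contains exactly 6 projects.

6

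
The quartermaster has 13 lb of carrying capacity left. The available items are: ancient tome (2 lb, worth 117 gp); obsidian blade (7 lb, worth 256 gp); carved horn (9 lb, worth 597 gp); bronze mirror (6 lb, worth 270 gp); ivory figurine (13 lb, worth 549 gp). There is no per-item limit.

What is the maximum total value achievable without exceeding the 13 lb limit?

Taking 2×ancient tome + carved horn: 13 lb used, 831 in value.
Nothing else within 13 lb beats 831.

831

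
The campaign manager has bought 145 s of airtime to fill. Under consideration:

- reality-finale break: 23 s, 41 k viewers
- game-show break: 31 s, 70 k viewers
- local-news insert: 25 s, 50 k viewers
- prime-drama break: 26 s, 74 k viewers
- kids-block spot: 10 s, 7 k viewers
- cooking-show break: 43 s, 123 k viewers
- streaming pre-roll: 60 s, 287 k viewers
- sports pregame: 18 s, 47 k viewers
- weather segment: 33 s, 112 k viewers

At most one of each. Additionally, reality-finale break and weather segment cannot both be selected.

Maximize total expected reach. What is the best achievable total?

523

By expected reach per s: streaming pre-roll 4.78, weather segment 3.39, cooking-show break 2.86 lead.
Greedy by ratio would take cooking-show break + streaming pre-roll + weather segment: 136 s used, total 522.
The 43 s tied up in cooking-show break is better spent on local-news insert + prime-drama break — total rises to 523 (144 s).
That's the maximum — no feasible swap from here does better than 523.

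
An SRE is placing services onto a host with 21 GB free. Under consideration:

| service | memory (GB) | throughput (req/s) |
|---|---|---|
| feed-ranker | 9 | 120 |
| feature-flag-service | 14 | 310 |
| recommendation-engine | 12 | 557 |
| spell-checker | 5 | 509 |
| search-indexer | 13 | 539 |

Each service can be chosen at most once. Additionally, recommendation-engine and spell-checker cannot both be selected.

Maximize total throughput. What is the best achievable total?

Best packing: spell-checker + search-indexer — 18 GB, 1048 total.
The closest alternative, feature-flag-service + spell-checker, reaches only 819.

1048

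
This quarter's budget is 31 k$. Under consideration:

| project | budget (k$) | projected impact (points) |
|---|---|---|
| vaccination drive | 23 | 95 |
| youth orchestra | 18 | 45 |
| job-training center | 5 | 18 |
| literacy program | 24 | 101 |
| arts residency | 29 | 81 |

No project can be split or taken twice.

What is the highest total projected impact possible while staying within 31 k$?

The ratio ordering already packs tightly: job-training center + literacy program, 29 k$, 119.

119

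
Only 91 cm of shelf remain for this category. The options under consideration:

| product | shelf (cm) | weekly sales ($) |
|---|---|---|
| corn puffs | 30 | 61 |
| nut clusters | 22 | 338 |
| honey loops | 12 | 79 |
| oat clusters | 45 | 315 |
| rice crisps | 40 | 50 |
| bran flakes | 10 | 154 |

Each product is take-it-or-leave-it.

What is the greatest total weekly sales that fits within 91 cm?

886

Ranking by ratio (weekly sales/cm): bran flakes 15.40, nut clusters 15.36, oat clusters 7.00.
Taking nut clusters + honey loops + oat clusters + bran flakes: 89 cm used, 886 in weekly sales.
Next best is nut clusters + oat clusters + bran flakes at 807 (77 cm) — short by 79.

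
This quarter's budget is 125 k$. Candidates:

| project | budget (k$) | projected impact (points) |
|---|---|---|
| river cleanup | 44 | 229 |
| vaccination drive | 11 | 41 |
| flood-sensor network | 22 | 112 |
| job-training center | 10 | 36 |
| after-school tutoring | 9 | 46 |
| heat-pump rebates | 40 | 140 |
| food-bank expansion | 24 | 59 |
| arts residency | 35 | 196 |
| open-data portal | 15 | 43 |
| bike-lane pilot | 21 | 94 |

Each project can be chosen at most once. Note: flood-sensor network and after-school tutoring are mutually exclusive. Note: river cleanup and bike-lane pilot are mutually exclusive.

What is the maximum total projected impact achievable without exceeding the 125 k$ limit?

614

Taking river cleanup + vaccination drive + flood-sensor network + job-training center + arts residency: 122 k$ used, 614 in projected impact.
The closest alternative, river cleanup + flood-sensor network + food-bank expansion + arts residency, reaches only 596.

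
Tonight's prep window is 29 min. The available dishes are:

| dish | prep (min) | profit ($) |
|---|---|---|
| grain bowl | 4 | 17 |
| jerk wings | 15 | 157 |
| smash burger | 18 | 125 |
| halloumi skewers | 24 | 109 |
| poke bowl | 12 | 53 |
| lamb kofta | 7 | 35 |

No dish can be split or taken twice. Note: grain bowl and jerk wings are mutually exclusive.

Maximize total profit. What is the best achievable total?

210

Jerk wings + poke bowl uses 27 of the 29 min and totals 210.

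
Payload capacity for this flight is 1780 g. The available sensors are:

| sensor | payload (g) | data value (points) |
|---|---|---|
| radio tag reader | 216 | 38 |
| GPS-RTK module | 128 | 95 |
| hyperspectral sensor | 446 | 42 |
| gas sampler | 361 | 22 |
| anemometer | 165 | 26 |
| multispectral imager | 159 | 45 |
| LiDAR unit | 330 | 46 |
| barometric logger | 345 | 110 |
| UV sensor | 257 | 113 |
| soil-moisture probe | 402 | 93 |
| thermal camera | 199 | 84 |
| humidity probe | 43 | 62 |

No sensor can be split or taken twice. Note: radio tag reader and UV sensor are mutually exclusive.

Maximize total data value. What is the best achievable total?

628

GPS-RTK module + anemometer + multispectral imager + barometric logger + UV sensor + soil-moisture probe + thermal camera + humidity probe uses 1698 of the 1780 g and totals 628.
Next best is GPS-RTK module + LiDAR unit + barometric logger + UV sensor + soil-moisture probe + thermal camera + humidity probe at 603 (1704 g) — short by 25.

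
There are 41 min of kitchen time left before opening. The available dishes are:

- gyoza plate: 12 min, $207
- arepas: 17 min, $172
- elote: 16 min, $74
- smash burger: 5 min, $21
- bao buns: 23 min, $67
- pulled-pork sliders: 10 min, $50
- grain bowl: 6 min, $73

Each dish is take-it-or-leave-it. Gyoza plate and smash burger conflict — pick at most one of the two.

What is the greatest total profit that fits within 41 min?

Density check — gyoza plate 17.25, grain bowl 12.17, arepas 10.12 are the best per min.
Best packing: gyoza plate + arepas + grain bowl — 35 min, 452 total.

452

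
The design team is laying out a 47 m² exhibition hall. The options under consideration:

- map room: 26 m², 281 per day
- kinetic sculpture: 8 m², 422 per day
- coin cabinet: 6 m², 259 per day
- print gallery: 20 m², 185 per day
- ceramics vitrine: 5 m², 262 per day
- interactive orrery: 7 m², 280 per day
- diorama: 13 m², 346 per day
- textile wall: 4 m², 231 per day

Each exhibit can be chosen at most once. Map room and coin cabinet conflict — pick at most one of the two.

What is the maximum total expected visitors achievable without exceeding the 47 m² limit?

The ratio ordering already packs tightly: kinetic sculpture + coin cabinet + ceramics vitrine + interactive orrery + diorama + textile wall, 43 m², 1800.
Every other selection either busts 47 m² or breaks a pairing rule or fails to beat 1800.

1800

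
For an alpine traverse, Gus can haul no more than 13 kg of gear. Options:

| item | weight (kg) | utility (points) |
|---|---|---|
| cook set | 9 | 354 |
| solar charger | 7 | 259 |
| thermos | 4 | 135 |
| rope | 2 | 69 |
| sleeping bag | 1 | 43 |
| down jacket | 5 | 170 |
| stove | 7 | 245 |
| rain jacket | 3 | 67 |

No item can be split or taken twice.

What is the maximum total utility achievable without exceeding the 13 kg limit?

Density check — sleeping bag 43.00, cook set 39.33, solar charger 37.00 are the best per kg.
The ratio heuristic lands on cook set + rope + sleeping bag (466) but leaves 1 kg idle.
The 3 kg tied up in rope and sleeping bag is better spent on thermos — total rises to 489 (13 kg).
No other feasible combination exceeds 489.

489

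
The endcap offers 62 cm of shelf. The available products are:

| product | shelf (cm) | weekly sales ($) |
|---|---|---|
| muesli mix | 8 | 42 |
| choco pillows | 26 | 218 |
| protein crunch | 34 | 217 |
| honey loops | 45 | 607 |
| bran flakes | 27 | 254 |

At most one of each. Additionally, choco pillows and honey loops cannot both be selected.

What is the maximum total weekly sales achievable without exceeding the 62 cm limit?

649

Best packing: muesli mix + honey loops — 53 cm, 649 total.
Next best is honey loops at 607 (45 cm) — short by 42.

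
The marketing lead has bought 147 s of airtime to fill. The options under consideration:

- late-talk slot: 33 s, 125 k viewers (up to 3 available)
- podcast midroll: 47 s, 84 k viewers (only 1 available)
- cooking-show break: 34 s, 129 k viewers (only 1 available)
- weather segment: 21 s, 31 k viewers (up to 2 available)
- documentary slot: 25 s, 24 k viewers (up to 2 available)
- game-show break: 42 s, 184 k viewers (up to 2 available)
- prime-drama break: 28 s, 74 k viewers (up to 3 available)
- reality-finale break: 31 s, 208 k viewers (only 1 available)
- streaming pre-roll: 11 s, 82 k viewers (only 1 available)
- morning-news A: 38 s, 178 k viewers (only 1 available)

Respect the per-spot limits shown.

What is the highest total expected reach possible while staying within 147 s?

722

Density check — streaming pre-roll 7.45, reality-finale break 6.71, morning-news A 4.68 are the best per s.
Filling by ratio: weather segment + game-show break + reality-finale break + streaming pre-roll + morning-news A for 683, with 4 s left unused.
Dropping weather segment and game-show break frees 63 s; slotting in late-talk slot + cooking-show break (67 s) lifts the total to 722 at 147 s.
That's the maximum — no swap from here does better than 722.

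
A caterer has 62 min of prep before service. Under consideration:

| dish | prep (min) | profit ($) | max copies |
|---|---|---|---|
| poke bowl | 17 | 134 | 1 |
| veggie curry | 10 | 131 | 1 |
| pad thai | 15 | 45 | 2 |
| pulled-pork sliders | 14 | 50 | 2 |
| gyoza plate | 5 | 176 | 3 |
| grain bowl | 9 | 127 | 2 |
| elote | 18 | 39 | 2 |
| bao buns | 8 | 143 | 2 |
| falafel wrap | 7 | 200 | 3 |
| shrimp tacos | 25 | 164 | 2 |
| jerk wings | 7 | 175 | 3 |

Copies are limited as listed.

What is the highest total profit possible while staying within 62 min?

1653

3×gyoza plate + 3×falafel wrap + 3×jerk wings uses 57 of the 62 min and totals 1653.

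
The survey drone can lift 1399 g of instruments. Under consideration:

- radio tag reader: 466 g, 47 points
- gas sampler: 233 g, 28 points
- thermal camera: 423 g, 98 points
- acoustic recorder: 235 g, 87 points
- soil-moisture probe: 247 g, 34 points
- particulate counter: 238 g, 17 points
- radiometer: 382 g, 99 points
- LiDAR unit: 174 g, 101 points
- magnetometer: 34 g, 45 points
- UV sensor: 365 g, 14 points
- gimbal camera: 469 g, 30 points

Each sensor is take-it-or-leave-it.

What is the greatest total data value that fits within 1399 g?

430

Density check — magnetometer 1.32, LiDAR unit 0.58, acoustic recorder 0.37, radiometer 0.26 are the best per g.
Thermal camera + acoustic recorder + radiometer + LiDAR unit + magnetometer uses 1248 of the 1399 g and totals 430.
Next best is gas sampler + acoustic recorder + soil-moisture probe + radiometer + LiDAR unit + magnetometer at 394 (1305 g) — short by 36.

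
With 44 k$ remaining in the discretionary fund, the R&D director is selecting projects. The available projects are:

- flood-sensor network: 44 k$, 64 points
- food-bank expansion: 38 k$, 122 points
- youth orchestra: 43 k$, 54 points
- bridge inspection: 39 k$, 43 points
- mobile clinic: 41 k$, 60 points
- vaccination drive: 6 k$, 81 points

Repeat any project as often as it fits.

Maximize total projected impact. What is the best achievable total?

Best packing: 7×vaccination drive — 42 k$, 567 total.

567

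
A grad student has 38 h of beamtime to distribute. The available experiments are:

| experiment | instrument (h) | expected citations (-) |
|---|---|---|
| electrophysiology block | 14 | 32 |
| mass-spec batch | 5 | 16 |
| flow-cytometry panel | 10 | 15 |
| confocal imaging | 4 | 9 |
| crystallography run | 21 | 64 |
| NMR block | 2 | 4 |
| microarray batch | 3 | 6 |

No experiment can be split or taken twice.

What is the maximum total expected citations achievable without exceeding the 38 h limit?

102

A density-first pass picks mass-spec batch + confocal imaging + crystallography run + NMR block + microarray batch — 99 at 35 h.
Replace mass-spec batch and confocal imaging and NMR block with electrophysiology block: the trade gains 3 net, giving 102 at 38 h.
An exhaustive check of the 128 subsets confirms 102.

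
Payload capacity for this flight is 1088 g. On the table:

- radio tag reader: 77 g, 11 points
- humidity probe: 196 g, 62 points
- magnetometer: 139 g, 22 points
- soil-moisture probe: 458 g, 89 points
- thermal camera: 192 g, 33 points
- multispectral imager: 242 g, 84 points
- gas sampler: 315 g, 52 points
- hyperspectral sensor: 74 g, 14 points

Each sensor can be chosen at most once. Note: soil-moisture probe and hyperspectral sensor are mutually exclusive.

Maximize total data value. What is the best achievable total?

268

Taking humidity probe + soil-moisture probe + thermal camera + multispectral imager: 1088 g used, 268 in data value.
Runner-up humidity probe + magnetometer + soil-moisture probe + multispectral imager tops out at 257.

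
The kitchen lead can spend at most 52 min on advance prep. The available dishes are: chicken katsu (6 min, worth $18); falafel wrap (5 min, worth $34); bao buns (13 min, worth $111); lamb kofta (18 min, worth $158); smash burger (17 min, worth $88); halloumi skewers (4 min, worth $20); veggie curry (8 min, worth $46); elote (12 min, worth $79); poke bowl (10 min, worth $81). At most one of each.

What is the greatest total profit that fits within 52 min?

Falafel wrap + bao buns + lamb kofta + halloumi skewers + poke bowl uses 50 of the 52 min and totals 404.

404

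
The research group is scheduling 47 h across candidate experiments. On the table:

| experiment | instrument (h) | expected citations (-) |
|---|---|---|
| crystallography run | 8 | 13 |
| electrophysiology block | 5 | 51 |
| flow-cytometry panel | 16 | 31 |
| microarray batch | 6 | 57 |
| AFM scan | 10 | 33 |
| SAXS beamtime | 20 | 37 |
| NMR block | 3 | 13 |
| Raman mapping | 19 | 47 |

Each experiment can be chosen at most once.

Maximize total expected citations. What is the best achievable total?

201

Best packing: electrophysiology block + microarray batch + AFM scan + NMR block + Raman mapping — 43 h, 201 total.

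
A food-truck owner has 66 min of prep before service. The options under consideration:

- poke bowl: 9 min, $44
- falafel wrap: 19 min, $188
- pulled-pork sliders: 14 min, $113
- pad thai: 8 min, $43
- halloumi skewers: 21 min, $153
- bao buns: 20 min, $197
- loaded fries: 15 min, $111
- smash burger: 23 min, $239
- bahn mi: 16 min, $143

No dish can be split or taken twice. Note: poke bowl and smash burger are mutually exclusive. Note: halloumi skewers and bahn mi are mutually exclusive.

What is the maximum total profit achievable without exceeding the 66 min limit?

624

Taking falafel wrap + bao buns + smash burger: 62 min used, 624 in profit.
Runner-up falafel wrap + pad thai + smash burger + bahn mi tops out at 613.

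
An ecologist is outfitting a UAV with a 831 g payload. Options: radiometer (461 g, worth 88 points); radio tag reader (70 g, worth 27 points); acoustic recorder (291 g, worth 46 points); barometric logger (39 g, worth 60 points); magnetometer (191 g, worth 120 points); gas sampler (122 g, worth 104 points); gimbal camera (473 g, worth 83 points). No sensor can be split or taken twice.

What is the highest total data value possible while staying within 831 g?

372

A density-first pass picks radio tag reader + acoustic recorder + barometric logger + magnetometer + gas sampler — 357 at 713 g.
Dropping radio tag reader and acoustic recorder frees 361 g; slotting in radiometer (461 g) lifts the total to 372 at 813 g.
Runner-up barometric logger + magnetometer + gas sampler + gimbal camera tops out at 367.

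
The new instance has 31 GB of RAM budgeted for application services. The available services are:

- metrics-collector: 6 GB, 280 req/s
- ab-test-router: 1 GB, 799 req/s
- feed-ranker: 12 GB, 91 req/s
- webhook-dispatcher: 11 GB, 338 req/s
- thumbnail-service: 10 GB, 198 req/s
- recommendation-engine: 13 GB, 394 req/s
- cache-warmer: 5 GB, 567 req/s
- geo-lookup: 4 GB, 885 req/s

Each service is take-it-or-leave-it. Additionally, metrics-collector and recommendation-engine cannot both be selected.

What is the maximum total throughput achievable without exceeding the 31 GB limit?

2869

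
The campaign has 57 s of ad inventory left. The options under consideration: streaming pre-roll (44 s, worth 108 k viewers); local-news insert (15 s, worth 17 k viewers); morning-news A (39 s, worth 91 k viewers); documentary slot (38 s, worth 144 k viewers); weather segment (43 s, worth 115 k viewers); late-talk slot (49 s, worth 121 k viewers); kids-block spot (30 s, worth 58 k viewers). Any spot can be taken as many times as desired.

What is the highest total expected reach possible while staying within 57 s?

161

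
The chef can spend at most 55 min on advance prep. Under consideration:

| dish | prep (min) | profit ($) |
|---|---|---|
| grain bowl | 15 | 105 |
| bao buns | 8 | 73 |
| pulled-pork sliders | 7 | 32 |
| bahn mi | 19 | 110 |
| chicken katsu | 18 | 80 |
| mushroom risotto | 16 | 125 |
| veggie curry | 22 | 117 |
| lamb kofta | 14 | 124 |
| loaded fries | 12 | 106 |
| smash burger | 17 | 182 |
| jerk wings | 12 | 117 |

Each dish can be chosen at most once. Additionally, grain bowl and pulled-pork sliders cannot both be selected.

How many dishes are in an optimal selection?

Optimal total is 529.
For example lamb kofta + loaded fries + smash burger + jerk wings achieves it, using 55 min.
All optima have 4 dishes.

4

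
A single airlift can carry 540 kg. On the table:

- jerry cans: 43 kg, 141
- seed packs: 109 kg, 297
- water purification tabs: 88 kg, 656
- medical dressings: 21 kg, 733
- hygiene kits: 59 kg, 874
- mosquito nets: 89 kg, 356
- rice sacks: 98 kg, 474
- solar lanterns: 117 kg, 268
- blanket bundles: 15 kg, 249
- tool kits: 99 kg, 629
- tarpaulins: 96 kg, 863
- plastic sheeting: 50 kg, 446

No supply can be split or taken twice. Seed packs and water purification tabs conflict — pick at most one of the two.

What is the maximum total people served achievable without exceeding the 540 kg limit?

4924

Ranking by ratio (people served/kg): medical dressings 34.90, blanket bundles 16.60, hygiene kits 14.81, tarpaulins 8.99.
The ratio ordering already packs tightly: water purification tabs + medical dressings + hygiene kits + rice sacks + blanket bundles + tool kits + tarpaulins + plastic sheeting, 526 kg, 4924.
The spare 14 kg is too small for any remaining supply, and no feasible exchange beats 4924.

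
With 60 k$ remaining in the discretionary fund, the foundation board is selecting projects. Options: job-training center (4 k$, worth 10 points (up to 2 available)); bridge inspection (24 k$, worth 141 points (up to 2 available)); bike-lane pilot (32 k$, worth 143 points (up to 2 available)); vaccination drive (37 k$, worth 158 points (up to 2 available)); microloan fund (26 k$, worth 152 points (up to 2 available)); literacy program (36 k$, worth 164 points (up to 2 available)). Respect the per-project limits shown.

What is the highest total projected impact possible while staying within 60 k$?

324

By projected impact per k$: bridge inspection 5.88, microloan fund 5.85, literacy program 4.56, bike-lane pilot 4.47 lead.
A density-first pass picks 2×job-training center + 2×bridge inspection — 302 at 56 k$.
Replace 2×bridge inspection with 2×microloan fund: the trade gains 22 net, giving 324 at 60 k$.
No other feasible combination exceeds 324.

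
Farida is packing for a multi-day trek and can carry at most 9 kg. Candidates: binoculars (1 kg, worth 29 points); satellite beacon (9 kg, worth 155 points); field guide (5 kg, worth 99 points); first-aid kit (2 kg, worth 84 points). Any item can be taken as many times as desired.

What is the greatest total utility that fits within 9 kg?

365

The ratio ordering already packs tightly: binoculars + 4×first-aid kit, 9 kg, 365.
Nothing else within 9 kg beats 365.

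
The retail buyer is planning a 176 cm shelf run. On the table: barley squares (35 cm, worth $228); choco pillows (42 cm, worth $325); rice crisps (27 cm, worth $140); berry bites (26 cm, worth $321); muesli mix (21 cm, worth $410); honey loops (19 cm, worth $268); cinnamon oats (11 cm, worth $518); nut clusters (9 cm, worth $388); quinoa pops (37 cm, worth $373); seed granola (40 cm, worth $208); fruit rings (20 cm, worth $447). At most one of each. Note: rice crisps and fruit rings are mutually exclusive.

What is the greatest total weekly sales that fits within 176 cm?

Ranking by ratio (weekly sales/cm): cinnamon oats 47.09, nut clusters 43.11, fruit rings 22.35, muesli mix 19.52.
Taking choco pillows + berry bites + muesli mix + cinnamon oats + nut clusters + quinoa pops + fruit rings: 166 cm used, 2782 in weekly sales.
That's the maximum — no feasible swap from here does better than 2782.

2782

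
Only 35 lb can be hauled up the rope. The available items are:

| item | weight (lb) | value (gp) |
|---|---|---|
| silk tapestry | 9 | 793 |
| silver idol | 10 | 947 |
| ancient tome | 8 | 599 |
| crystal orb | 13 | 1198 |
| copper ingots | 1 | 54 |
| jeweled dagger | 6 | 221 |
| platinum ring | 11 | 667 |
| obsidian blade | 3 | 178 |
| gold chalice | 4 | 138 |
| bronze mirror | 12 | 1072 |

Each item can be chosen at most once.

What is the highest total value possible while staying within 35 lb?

3217

Best packing: silver idol + crystal orb + bronze mirror — 35 lb, 3217 total.
No other feasible combination exceeds 3217.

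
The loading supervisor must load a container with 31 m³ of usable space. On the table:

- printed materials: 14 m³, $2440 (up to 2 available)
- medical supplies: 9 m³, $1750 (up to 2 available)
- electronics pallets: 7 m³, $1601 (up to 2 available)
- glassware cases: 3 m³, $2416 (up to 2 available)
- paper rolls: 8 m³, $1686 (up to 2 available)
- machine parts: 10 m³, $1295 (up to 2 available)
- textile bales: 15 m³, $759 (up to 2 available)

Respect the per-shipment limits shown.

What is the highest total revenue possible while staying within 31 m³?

9954

Taking the top-ratio shipments first gives 2×electronics pallets + 2×glassware cases + paper rolls for 9720 (28 m³).
Replace 2×electronics pallets with medical supplies + paper rolls: the trade gains 234 net, giving 9954 at 31 m³.
No other feasible combination exceeds 9954.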